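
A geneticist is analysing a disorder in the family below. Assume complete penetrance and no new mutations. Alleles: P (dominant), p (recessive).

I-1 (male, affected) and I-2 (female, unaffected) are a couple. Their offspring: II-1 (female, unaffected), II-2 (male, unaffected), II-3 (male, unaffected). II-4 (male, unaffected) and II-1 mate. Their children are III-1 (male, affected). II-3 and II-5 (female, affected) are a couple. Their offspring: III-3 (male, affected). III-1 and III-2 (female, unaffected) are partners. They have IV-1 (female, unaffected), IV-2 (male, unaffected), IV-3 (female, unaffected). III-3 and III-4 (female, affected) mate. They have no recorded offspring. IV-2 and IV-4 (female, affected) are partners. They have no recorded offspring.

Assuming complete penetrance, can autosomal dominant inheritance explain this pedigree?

No

Under autosomal dominant, III-1 (affected, male) cannot arise from II-4 (unaffected) × II-1 (unaffected).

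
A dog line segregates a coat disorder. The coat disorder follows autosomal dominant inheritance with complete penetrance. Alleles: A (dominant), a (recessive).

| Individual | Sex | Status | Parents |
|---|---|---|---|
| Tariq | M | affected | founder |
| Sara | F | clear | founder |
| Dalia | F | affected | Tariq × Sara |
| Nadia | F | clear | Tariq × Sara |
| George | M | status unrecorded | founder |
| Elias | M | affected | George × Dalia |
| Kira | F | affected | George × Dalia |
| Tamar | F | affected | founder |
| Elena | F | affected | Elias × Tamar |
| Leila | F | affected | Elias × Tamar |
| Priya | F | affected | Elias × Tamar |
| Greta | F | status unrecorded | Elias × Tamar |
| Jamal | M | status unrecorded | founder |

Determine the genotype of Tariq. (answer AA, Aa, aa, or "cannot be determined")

From phenotype alone, Tariq is AA or Aa.
Tariq is affected so carries A and passed a to Nadia (aa), so Tariq is Aa.

Aa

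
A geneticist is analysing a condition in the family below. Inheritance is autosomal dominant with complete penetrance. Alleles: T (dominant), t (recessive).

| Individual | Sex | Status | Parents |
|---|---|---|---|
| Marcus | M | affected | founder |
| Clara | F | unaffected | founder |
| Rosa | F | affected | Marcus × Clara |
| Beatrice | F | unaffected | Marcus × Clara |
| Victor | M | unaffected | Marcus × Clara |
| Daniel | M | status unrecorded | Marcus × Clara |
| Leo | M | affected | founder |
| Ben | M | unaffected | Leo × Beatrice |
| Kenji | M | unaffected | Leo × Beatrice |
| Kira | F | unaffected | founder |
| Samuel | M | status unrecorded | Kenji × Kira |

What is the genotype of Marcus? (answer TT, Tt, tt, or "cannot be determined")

Tt

From phenotype alone, Marcus is TT or Tt.
Marcus is affected so carries T and passed t to Beatrice (tt), so Marcus is Tt.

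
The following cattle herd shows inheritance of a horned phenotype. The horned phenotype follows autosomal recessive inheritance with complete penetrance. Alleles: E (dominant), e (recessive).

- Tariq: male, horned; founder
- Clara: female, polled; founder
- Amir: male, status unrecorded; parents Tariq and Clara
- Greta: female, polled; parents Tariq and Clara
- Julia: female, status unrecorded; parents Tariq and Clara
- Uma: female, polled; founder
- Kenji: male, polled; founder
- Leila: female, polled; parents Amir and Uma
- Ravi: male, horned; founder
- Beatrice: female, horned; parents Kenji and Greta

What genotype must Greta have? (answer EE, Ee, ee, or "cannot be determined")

Ee

From phenotype alone, Greta is EE or Ee.
Greta is polled so carries E and received e from Tariq (ee), so Greta is Ee.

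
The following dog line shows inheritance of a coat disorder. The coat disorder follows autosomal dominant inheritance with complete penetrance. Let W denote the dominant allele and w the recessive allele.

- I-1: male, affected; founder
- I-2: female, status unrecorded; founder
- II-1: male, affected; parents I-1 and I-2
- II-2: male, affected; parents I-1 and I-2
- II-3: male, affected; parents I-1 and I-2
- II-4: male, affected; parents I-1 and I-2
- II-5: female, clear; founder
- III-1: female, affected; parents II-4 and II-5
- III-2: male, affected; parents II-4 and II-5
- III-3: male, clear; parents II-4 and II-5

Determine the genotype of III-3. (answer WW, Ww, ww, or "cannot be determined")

ww

III-3 is clear, so III-3 is ww.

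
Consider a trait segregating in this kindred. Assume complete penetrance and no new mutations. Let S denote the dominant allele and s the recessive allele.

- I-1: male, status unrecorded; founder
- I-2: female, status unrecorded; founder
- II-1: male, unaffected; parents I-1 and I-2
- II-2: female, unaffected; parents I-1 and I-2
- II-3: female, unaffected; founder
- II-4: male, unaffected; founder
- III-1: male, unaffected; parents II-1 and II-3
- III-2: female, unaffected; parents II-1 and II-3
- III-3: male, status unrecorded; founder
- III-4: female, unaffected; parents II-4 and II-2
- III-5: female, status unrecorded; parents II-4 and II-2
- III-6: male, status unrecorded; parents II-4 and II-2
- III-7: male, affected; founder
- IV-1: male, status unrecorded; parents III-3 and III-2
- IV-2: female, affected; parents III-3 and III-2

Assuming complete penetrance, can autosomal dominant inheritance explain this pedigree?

Yes

A consistent assignment under autosomal dominant exists: I-1 Ss, I-2 Ss, II-1 ss, II-2 ss, II-3 ss, II-4 ss, III-1 ss, III-2 ss, III-3 SS, III-4 ss, III-5 ss, III-6 ss, III-7 SS, IV-1 Ss, IV-2 Ss.
In this assignment every recorded phenotype matches its genotype and every non-founder's genotype is obtainable from its parents' genotypes, so the pedigree is consistent.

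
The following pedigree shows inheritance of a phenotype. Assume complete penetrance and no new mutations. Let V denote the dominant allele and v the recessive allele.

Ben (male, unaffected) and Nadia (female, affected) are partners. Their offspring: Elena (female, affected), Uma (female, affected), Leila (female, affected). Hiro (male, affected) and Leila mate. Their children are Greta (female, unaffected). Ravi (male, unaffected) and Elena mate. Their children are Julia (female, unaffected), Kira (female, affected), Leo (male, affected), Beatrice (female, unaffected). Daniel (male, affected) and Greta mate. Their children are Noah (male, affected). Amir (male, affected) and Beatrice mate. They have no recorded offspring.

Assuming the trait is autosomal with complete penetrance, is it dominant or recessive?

Hiro and Leila are both affected yet have an unaffected child Greta. Under a recessive model two affected parents are homozygous and every child would be affected, so the trait cannot be recessive.

dominant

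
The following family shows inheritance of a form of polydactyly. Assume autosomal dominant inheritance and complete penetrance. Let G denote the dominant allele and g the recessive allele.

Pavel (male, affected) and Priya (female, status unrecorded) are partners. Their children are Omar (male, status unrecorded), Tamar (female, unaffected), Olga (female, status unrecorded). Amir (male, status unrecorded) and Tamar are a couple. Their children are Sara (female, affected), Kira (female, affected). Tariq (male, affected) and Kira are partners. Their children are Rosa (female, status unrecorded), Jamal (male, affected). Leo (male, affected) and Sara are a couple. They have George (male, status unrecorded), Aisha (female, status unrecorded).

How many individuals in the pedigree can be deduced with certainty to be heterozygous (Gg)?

Obligate heterozygotes: Pavel is affected so carries G and passed g to Tamar (gg), so Pavel is Gg; Sara is affected so carries G and received g from Tamar (gg), so Sara is Gg; Kira is affected so carries G and received g from Tamar (gg), so Kira is Gg.
Every other individual is either homozygous by phenotype or has at least one consistent homozygous assignment, so the count is 3.

3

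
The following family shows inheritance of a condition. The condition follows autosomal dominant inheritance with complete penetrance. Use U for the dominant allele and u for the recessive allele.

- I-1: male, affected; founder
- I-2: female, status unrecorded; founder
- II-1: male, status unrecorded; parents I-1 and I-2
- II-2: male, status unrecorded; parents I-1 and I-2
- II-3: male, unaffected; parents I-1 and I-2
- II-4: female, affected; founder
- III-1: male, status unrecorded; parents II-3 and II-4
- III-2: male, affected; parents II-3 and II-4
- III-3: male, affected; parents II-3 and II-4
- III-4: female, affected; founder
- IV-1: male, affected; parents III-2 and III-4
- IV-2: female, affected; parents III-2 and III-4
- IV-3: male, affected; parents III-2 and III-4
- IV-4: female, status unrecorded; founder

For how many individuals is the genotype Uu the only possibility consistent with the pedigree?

Obligate heterozygotes: I-1 is affected so carries U and passed u to II-3 (uu), so I-1 is Uu; III-2 is affected so carries U and received u from II-3 (uu), so III-2 is Uu; III-3 is affected so carries U and received u from II-3 (uu), so III-3 is Uu.
Every other individual is either homozygous by phenotype or has at least one consistent homozygous assignment, so the count is 3.

3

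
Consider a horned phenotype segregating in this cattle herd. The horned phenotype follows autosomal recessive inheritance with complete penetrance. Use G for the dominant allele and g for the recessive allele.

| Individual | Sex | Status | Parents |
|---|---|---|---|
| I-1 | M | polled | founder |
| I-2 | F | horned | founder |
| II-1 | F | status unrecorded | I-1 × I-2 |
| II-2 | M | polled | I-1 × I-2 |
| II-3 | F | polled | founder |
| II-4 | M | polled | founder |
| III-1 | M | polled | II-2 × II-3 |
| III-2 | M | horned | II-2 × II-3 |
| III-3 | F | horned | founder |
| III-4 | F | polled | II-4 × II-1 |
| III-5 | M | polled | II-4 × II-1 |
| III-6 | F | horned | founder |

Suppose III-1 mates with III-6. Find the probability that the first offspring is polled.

2/3

II-2 is polled so carries G and received g from I-2 (gg), so II-2 is Gg.
II-3 is polled so carries G and passed g to III-2 (gg), so II-3 is Gg.
III-1 is a polled offspring of II-2 (Gg) × II-3 (Gg), whose cross gives 1/4 GG : 1/2 Gg : 1/4 gg; conditioning on being polled, III-1 is GG with probability 1/3, Gg with probability 2/3.
III-6 is horned, so III-6 is gg.
Summing over parental genotype combinations, P(offspring is polled) = 1/3·1 + 2/3·1/2 = 2/3.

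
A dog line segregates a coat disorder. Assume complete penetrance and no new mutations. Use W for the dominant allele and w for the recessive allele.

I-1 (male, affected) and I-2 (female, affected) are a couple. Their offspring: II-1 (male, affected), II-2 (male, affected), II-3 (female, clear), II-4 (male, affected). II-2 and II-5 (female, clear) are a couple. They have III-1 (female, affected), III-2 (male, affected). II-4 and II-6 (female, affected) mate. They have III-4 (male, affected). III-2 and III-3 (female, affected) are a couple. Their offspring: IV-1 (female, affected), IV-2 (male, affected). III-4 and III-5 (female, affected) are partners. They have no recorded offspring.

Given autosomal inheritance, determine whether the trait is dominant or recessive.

dominant

I-1 and I-2 are both affected yet have a clear child II-3. Under a recessive model two affected parents are homozygous and every child would be affected, so the trait cannot be recessive.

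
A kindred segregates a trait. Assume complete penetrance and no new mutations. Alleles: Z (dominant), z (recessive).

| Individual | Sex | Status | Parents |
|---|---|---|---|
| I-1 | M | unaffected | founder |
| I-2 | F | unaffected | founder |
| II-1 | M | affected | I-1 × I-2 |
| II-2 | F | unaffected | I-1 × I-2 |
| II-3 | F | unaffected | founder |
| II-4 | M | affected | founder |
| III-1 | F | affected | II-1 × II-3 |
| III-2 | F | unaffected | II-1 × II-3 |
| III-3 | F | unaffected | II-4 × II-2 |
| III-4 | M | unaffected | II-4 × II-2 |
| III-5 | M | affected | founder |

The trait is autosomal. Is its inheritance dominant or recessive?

I-1 and I-2 are both unaffected yet have an affected child II-1. Under dominance, an affected child requires at least one affected parent, so the trait cannot be dominant.

recessive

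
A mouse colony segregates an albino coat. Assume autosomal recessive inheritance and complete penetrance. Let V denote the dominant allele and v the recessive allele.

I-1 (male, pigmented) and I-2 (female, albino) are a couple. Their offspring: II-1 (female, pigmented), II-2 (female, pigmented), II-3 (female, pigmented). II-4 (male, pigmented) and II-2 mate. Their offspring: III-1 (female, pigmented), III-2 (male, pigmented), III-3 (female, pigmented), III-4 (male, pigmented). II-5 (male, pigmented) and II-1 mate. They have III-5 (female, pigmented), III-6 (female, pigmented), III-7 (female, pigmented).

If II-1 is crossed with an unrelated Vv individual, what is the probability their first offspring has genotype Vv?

1/2

II-1 is pigmented so carries V and received v from I-2 (vv), so II-1 is Vv.
The cross gives 1/4 VV : 1/2 Vv : 1/4 vv, so P(offspring has genotype Vv) = 1/2.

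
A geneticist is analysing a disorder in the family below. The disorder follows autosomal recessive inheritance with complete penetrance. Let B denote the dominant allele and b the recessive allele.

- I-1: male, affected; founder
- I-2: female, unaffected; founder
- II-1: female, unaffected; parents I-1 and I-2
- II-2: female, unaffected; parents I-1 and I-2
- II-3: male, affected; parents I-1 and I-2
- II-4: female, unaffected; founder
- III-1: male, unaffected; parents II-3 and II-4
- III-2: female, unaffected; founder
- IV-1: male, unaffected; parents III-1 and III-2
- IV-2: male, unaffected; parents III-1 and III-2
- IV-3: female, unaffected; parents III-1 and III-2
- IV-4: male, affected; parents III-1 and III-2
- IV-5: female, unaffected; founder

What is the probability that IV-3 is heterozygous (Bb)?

III-1 is unaffected so carries B and received b from II-3 (bb), so III-1 is Bb.
III-2 is unaffected so carries B and passed b to IV-4 (bb), so III-2 is Bb.
Their cross gives offspring ratios 1/4 BB : 1/2 Bb : 1/4 bb. Conditioning on IV-3 being unaffected, P(Bb) = 1/2 / 3/4 = 2/3.

2/3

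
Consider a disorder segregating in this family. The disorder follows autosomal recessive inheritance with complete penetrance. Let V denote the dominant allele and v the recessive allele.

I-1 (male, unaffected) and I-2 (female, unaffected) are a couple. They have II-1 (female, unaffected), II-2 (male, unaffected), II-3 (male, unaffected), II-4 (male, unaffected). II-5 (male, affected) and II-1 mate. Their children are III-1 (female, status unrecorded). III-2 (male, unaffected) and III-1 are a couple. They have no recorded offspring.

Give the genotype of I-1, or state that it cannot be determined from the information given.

cannot be determined

I-1's phenotype allows VV or Vv, and no parent or child forces a single allele at both positions; consistent genotype assignments exist with I-1 as VV or Vv.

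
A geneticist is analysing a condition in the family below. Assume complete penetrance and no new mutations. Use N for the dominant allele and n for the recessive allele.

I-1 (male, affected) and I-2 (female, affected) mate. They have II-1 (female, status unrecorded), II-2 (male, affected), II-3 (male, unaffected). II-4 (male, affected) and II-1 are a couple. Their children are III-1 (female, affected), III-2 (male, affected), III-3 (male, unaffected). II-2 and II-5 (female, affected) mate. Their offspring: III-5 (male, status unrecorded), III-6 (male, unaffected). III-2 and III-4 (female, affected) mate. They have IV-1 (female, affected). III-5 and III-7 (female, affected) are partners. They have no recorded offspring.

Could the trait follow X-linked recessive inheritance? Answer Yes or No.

Under X-linked recessive, II-3 (unaffected, male) cannot arise from I-1 (affected) × I-2 (affected).

No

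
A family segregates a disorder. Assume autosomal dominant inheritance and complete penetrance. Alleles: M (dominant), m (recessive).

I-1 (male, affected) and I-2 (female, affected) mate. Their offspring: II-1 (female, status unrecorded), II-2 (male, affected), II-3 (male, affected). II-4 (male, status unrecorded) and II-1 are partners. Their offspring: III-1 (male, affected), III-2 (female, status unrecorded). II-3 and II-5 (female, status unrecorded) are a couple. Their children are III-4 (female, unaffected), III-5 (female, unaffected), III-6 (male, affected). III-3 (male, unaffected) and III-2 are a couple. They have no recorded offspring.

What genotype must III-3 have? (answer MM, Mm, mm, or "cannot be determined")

mm

III-3 is unaffected, so III-3 is mm.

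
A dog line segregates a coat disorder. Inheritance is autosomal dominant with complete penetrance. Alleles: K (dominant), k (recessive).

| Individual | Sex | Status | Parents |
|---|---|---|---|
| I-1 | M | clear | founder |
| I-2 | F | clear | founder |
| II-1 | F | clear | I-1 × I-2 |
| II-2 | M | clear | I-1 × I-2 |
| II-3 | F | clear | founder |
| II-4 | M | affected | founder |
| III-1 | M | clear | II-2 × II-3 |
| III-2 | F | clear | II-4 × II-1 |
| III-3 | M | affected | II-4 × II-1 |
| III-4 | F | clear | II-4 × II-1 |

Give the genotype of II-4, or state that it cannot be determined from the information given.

Kk

From phenotype alone, II-4 is KK or Kk.
II-4 is affected so carries K and passed k to III-2 (kk), so II-4 is Kk.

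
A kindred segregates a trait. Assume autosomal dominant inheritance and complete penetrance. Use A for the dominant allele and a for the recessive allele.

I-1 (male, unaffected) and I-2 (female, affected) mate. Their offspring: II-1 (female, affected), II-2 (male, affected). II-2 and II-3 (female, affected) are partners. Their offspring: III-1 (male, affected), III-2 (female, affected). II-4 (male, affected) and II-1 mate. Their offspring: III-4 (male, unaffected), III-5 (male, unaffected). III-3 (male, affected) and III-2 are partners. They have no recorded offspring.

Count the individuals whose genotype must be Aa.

Obligate heterozygotes: II-1 is affected so carries A and received a from I-1 (aa), so II-1 is Aa; II-2 is affected so carries A and received a from I-1 (aa), so II-2 is Aa; II-4 is affected so carries A and passed a to III-4 (aa), so II-4 is Aa.
Every other individual is either homozygous by phenotype or has at least one consistent homozygous assignment, so the count is 3.

3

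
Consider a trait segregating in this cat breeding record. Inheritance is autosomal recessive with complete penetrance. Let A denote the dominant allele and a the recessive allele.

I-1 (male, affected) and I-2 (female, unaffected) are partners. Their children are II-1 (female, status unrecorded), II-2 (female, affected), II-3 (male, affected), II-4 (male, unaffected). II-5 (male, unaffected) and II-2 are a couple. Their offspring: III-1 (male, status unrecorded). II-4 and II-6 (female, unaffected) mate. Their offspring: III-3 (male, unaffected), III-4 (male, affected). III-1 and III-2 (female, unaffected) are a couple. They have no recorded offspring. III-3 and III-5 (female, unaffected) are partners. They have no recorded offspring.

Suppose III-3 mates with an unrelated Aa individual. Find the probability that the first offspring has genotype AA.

II-4 is unaffected so carries A and received a from I-1 (aa), so II-4 is Aa.
II-6 is unaffected so carries A and passed a to III-4 (aa), so II-6 is Aa.
III-3 is an unaffected offspring of II-4 (Aa) × II-6 (Aa), whose cross gives 1/4 AA : 1/2 Aa : 1/4 aa; conditioning on being unaffected, III-3 is AA with probability 1/3, Aa with probability 2/3.
Summing over parental genotype combinations, P(offspring has genotype AA) = 1/3·1/2 + 2/3·1/4 = 1/3.

1/3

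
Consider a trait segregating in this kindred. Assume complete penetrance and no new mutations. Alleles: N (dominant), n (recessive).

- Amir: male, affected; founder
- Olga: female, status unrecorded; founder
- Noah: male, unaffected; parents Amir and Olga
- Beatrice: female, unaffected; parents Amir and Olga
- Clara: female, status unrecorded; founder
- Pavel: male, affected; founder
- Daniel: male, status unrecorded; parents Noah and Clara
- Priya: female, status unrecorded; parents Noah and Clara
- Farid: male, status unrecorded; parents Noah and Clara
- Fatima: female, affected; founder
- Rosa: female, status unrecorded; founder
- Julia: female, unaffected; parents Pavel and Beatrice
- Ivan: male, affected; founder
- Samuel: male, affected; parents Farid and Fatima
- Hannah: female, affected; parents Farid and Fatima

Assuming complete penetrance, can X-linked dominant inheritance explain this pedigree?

Under X-linked dominant, Beatrice (unaffected, female) cannot arise from Amir (affected) × Olga (unrecorded).

No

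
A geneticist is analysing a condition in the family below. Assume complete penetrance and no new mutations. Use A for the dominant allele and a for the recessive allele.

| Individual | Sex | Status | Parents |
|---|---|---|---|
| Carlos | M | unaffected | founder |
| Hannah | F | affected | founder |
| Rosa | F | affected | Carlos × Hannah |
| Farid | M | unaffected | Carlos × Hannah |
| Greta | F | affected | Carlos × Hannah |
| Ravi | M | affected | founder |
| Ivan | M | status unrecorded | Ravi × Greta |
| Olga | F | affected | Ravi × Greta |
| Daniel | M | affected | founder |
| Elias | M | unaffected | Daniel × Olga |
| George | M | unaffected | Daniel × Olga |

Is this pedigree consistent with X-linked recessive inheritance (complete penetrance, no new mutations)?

Under X-linked recessive, Rosa (affected, female) cannot arise from Carlos (unaffected) × Hannah (affected).

No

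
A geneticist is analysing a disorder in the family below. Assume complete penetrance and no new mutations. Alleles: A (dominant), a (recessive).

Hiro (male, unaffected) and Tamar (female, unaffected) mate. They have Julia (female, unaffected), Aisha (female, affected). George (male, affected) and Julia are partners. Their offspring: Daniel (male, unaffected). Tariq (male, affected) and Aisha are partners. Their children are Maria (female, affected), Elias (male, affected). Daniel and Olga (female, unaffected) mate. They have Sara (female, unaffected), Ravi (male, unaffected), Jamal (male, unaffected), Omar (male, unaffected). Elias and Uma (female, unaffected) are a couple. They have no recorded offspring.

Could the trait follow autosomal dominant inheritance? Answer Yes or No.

Under autosomal dominant, Aisha (affected, female) cannot arise from Hiro (unaffected) × Tamar (unaffected).

No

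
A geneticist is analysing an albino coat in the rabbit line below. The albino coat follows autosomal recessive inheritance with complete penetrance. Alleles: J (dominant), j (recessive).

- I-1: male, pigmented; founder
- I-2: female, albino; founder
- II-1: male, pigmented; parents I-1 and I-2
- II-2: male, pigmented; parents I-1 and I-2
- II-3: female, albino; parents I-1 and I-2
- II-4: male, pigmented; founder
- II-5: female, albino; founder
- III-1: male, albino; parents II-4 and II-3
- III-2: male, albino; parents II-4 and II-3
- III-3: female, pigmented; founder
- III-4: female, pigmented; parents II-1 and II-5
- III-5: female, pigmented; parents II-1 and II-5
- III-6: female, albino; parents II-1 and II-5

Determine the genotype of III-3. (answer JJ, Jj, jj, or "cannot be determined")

cannot be determined

III-3's phenotype allows JJ or Jj, and no parent or child forces a single allele at both positions; consistent genotype assignments exist with III-3 as JJ or Jj.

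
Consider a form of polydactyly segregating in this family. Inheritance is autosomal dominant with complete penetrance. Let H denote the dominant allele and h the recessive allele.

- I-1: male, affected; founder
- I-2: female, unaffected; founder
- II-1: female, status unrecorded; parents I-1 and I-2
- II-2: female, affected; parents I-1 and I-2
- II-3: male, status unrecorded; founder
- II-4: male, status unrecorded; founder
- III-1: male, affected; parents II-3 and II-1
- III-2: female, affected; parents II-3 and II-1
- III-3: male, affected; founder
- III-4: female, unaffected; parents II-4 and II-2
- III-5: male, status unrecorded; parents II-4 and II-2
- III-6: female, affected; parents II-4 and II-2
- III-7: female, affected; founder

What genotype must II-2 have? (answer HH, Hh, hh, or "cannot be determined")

From phenotype alone, II-2 is HH or Hh.
II-2 is affected so carries H and received h from I-2 (hh), so II-2 is Hh.

Hh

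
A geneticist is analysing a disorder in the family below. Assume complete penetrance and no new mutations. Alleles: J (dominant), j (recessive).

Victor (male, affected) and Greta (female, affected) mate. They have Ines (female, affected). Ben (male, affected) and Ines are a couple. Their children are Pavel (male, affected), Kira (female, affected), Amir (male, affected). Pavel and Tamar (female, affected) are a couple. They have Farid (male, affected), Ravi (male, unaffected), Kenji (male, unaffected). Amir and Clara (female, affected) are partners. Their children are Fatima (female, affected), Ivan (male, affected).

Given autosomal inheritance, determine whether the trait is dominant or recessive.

Pavel and Tamar are both affected yet have an unaffected child Ravi. Under a recessive model two affected parents are homozygous and every child would be affected, so the trait cannot be recessive.

dominant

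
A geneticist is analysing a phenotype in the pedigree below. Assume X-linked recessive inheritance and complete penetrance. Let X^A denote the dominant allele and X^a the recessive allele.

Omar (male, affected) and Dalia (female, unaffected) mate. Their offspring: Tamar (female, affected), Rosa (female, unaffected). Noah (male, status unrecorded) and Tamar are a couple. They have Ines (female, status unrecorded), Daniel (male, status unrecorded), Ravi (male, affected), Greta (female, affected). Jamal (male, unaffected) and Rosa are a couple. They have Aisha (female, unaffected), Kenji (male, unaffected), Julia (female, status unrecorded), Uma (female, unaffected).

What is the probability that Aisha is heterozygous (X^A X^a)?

1/2

Jamal is unaffected, so Jamal is X^A Y.
Rosa is unaffected so carries A and received a from Omar (X^a Y), so Rosa is X^A X^a.
Their cross gives offspring ratios 1/2 X^A X^A : 1/2 X^A X^a. Conditioning on Aisha being unaffected, P(X^A X^a) = 1/2 / 1 = 1/2.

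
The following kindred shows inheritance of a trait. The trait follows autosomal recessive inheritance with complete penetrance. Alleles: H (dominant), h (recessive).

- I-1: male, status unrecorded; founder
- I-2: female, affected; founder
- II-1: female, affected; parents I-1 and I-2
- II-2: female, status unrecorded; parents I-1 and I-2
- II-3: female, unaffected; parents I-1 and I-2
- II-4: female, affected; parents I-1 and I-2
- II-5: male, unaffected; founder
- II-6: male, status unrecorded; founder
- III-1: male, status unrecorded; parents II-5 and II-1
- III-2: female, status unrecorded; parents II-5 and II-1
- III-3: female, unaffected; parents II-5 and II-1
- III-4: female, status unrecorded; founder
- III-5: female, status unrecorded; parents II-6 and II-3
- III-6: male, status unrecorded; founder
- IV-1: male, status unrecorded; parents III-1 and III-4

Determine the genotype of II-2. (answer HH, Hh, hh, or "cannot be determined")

II-2's phenotype is unrecorded, and no parent or child forces a single allele at both positions; consistent genotype assignments exist with II-2 as Hh or hh.

cannot be determined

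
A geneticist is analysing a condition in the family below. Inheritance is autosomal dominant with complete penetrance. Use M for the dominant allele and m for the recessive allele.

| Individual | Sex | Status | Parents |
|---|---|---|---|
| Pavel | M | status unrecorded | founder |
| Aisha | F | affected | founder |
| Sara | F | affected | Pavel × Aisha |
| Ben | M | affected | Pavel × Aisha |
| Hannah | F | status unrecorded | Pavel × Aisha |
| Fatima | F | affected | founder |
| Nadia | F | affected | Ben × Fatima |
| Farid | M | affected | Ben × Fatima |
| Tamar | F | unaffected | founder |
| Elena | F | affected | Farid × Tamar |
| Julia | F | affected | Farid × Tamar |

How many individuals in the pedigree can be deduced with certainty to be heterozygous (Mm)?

2

Obligate heterozygotes: Elena is affected so carries M and received m from Tamar (mm), so Elena is Mm; Julia is affected so carries M and received m from Tamar (mm), so Julia is Mm.
Every other individual is either homozygous by phenotype or has at least one consistent homozygous assignment, so the count is 2.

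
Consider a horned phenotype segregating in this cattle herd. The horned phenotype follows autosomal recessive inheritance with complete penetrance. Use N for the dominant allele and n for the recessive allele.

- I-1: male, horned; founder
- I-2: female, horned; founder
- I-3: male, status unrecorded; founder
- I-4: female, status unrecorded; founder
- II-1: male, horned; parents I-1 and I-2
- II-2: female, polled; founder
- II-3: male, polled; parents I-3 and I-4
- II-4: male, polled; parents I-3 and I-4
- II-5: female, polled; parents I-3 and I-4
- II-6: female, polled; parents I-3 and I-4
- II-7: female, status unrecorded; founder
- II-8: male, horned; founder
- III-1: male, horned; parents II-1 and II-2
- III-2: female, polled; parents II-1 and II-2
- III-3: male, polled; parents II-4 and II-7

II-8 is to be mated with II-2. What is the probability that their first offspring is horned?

II-8 is horned, so II-8 is nn.
II-2 is polled so carries N and passed n to III-1 (nn), so II-2 is Nn.
The cross gives 1/2 Nn : 1/2 nn, so P(offspring is horned) = 1/2.

1/2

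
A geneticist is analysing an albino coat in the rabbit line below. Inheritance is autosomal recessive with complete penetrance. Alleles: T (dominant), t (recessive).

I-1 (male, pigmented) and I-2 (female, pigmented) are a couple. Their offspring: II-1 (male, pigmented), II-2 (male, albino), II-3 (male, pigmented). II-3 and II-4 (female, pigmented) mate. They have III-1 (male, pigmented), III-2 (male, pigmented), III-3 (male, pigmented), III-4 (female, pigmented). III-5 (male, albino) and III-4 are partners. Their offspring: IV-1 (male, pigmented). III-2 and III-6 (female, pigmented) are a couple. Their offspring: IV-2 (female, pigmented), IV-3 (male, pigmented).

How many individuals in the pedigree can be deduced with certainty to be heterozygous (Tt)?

3

Obligate heterozygotes: I-1 is pigmented so carries T and passed t to II-2 (tt), so I-1 is Tt; I-2 is pigmented so carries T and passed t to II-2 (tt), so I-2 is Tt; IV-1 is pigmented so carries T and received t from III-5 (tt), so IV-1 is Tt.
Every other individual is either homozygous by phenotype or has at least one consistent homozygous assignment, so the count is 3.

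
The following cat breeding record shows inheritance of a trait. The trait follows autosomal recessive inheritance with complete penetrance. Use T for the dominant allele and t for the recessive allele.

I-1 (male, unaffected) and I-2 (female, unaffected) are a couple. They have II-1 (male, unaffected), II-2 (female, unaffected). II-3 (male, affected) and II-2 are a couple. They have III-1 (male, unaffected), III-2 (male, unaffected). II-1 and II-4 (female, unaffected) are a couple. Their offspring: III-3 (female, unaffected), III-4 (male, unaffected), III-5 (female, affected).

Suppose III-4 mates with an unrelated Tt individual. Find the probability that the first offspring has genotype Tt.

1/2

II-1 is unaffected so carries T and passed t to III-5 (tt), so II-1 is Tt.
II-4 is unaffected so carries T and passed t to III-5 (tt), so II-4 is Tt.
III-4 is an unaffected offspring of II-1 (Tt) × II-4 (Tt), whose cross gives 1/4 TT : 1/2 Tt : 1/4 tt; conditioning on being unaffected, III-4 is TT with probability 1/3, Tt with probability 2/3.
Summing over parental genotype combinations, P(offspring has genotype Tt) = 1/3·1/2 + 2/3·1/2 = 1/2.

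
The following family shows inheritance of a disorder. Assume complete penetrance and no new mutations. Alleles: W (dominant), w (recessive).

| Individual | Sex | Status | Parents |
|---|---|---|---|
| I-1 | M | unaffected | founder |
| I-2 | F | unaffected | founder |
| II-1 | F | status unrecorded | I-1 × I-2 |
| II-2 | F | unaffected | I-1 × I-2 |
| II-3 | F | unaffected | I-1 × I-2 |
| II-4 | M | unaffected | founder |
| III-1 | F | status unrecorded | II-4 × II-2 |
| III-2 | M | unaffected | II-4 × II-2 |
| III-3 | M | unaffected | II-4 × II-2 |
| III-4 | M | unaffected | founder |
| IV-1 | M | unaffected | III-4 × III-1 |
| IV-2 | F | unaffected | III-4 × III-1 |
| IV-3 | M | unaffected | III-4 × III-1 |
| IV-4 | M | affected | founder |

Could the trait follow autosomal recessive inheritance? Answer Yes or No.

A consistent assignment under autosomal recessive exists: I-1 WW, I-2 WW, II-1 WW, II-2 WW, II-3 WW, II-4 WW, III-1 WW, III-2 WW, III-3 WW, III-4 WW, IV-1 WW, IV-2 WW, IV-3 WW, IV-4 ww.
In this assignment every recorded phenotype matches its genotype and every non-founder's genotype is obtainable from its parents' genotypes, so the pedigree is consistent.

Yes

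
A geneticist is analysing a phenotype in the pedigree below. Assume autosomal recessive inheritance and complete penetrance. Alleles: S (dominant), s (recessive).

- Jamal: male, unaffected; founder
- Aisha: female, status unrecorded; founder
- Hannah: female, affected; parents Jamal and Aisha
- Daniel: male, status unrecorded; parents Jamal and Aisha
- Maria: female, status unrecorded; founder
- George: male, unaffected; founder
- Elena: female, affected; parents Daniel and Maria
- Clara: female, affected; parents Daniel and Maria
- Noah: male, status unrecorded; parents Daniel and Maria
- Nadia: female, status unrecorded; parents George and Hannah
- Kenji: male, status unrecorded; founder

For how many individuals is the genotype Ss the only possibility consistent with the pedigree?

Obligate heterozygotes: Jamal is unaffected so carries S and passed s to Hannah (ss), so Jamal is Ss.
Every other individual is either homozygous by phenotype or has at least one consistent homozygous assignment, so the count is 1.

1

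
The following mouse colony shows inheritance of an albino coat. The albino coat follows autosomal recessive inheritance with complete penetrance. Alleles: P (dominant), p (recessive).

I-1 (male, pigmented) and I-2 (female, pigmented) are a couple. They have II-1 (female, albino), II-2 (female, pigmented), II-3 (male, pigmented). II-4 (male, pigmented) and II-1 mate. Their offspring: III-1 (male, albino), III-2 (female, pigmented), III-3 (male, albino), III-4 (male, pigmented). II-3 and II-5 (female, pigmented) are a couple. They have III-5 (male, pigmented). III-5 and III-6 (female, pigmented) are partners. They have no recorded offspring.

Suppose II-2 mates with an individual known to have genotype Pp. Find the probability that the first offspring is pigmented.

I-1 is pigmented so carries P and passed p to II-1 (pp), so I-1 is Pp.
I-2 is pigmented so carries P and passed p to II-1 (pp), so I-2 is Pp.
II-2 is a pigmented offspring of I-1 (Pp) × I-2 (Pp), whose cross gives 1/4 PP : 1/2 Pp : 1/4 pp; conditioning on being pigmented, II-2 is PP with probability 1/3, Pp with probability 2/3.
Summing over parental genotype combinations, P(offspring is pigmented) = 1/3·1 + 2/3·3/4 = 5/6.

5/6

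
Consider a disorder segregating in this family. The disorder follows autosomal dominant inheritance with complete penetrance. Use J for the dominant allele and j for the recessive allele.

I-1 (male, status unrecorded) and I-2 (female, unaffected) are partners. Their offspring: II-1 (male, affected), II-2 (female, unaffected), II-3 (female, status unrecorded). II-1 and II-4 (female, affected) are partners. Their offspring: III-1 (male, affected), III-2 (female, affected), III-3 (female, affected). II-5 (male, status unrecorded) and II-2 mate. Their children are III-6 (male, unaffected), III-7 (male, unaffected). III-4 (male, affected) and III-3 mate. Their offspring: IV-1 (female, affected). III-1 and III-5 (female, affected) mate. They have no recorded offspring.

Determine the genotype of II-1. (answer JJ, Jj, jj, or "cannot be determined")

From phenotype alone, II-1 is JJ or Jj.
II-1 is affected so carries J and received j from I-2 (jj), so II-1 is Jj.

Jj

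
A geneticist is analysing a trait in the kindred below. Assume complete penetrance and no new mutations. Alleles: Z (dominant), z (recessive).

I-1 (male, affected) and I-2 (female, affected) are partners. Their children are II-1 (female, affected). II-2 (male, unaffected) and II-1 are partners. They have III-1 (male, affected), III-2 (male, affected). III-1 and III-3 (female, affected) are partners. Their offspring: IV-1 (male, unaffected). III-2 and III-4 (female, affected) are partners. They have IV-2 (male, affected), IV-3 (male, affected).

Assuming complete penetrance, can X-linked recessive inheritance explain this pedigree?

Under X-linked recessive, IV-1 (unaffected, male) cannot arise from III-1 (affected) × III-3 (affected).

No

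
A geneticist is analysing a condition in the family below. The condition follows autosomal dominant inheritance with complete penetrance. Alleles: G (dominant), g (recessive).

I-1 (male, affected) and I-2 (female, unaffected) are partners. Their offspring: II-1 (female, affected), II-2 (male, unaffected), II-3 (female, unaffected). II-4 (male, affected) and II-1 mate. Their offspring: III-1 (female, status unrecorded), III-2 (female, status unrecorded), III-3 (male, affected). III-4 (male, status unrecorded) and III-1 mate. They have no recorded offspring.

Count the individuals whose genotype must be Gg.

Obligate heterozygotes: I-1 is affected so carries G and passed g to II-2 (gg), so I-1 is Gg; II-1 is affected so carries G and received g from I-2 (gg), so II-1 is Gg.
Every other individual is either homozygous by phenotype or has at least one consistent homozygous assignment, so the count is 2.

2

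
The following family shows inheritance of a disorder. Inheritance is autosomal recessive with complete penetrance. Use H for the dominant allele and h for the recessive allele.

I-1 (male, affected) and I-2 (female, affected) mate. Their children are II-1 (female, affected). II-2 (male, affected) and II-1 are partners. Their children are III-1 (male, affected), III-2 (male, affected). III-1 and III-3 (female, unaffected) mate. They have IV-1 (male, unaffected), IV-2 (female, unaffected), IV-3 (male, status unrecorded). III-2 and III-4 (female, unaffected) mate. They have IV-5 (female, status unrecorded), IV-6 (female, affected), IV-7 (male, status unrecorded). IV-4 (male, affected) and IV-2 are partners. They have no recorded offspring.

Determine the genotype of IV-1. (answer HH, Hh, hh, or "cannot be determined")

From phenotype alone, IV-1 is HH or Hh.
IV-1 is unaffected so carries H and received h from III-1 (hh), so IV-1 is Hh.

Hh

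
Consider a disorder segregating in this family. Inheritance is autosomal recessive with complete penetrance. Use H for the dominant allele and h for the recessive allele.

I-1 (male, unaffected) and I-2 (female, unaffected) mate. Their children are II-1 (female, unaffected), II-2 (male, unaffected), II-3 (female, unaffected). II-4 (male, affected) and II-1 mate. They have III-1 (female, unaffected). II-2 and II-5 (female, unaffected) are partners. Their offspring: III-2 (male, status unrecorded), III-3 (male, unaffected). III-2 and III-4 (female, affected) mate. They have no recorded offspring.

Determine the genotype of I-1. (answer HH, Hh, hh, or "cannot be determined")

I-1's phenotype allows HH or Hh, and no parent or child forces a single allele at both positions; consistent genotype assignments exist with I-1 as HH or Hh.

cannot be determined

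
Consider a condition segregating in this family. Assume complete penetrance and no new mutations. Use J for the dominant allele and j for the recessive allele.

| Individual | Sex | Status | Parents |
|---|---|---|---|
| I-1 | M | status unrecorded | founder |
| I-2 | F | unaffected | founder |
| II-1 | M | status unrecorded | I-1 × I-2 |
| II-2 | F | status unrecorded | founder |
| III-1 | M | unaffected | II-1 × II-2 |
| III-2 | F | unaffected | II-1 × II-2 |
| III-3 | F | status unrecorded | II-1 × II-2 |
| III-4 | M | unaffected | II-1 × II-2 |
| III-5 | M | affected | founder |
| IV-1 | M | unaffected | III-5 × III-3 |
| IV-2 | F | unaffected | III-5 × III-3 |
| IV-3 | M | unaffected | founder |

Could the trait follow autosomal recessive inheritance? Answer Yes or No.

A consistent assignment under autosomal recessive exists: I-1 JJ, I-2 JJ, II-1 JJ, II-2 JJ, III-1 JJ, III-2 JJ, III-3 JJ, III-4 JJ, III-5 jj, IV-1 Jj, IV-2 Jj, IV-3 JJ.
In this assignment every recorded phenotype matches its genotype and every non-founder's genotype is obtainable from its parents' genotypes, so the pedigree is consistent.

Yes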